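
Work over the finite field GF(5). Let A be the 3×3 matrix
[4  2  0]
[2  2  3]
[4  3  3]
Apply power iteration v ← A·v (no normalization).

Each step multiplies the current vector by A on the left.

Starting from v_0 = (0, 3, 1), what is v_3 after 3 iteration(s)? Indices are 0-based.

v_3 = (0, 2, 2)

v_0 = (0, 3, 1).
v_1 = A·v_0 = (1, 4, 2).
v_2 = A·v_1 = (2, 1, 2).
v_3 = A·v_2 = (0, 2, 2).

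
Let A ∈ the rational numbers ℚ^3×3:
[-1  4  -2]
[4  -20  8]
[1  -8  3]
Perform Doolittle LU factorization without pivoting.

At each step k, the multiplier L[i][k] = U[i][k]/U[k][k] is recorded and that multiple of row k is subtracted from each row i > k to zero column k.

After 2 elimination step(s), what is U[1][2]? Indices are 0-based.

[col 0] pivot -1
  R1 -= -4*R0 → (0, -4, 0)  (L[1][0] := -4)
  R2 -= -1*R0 → (0, -4, 1)  (L[2][0] := -1)
[col 1] pivot -4
  R2 -= 1*R1 → (0, 0, 1)  (L[2][1] := 1)

U[1][2] = 0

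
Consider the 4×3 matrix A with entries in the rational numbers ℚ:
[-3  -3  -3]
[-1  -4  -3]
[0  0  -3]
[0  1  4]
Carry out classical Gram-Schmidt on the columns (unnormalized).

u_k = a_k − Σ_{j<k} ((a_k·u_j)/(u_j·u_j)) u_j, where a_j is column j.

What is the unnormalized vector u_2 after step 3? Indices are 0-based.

Step 1: u_0 = a_0 = (-3, -1, 0, 0).
Step 2: u_1 = a_1 − (13/10)·u_0 = (9/10, -27/10, 0, 1).
Step 3: u_2 = a_2 − (6/5)·u_0 − (94/91)·u_1 = (-30/91, 90/91, -3, 270/91).

u_2 = (-30/91, 90/91, -3, 270/91)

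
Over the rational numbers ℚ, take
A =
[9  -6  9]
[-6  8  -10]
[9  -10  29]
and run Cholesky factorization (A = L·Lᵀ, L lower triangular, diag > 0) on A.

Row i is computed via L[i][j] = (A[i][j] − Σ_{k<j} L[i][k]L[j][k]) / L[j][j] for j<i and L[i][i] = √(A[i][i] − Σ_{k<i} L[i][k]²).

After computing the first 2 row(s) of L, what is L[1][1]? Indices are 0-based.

Step 1: L[0][0] = √(9) = 3.
  L[1][0] = (-6) / L[0][0] = -2.
Step 2: L[1][1] = √(4) = 2.

L[1][1] = 2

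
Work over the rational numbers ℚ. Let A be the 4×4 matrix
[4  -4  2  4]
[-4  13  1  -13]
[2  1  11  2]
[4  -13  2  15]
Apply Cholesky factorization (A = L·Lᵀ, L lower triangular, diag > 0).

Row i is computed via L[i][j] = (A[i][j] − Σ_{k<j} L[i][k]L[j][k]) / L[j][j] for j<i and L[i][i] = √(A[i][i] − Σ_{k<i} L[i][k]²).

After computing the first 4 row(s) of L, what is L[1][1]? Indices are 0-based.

L[1][1] = 3

Step 1: L[0][0] = √(4) = 2.
  L[1][0] = (-4) / L[0][0] = -2.
Step 2: L[1][1] = √(9) = 3.
  L[2][0] = (2) / L[0][0] = 1.
  L[2][1] = (3) / L[1][1] = 1.
Step 3: L[2][2] = √(9) = 3.
  L[3][0] = (4) / L[0][0] = 2.
  L[3][1] = (-9) / L[1][1] = -3.
  L[3][2] = (3) / L[2][2] = 1.
Step 4: L[3][3] = √(1) = 1.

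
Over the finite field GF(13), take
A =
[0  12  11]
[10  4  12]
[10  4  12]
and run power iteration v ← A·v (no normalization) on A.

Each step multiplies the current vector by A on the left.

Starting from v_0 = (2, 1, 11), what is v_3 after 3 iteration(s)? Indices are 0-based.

v_3 = (1, 12, 12)

v_0 = (2, 1, 11).
v_1 = A·v_0 = (3, 0, 0).
v_2 = A·v_1 = (0, 4, 4).
v_3 = A·v_2 = (1, 12, 12).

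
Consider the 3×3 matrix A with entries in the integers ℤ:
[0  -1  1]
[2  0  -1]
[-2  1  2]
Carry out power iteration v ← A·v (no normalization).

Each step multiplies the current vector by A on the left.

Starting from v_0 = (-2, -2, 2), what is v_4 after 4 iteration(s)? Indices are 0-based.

v_4 = (-52, 18, -18)

v_0 = (-2, -2, 2).
v_1 = A·v_0 = (4, -6, 6).
v_2 = A·v_1 = (12, 2, -2).
v_3 = A·v_2 = (-4, 26, -26).
v_4 = A·v_3 = (-52, 18, -18).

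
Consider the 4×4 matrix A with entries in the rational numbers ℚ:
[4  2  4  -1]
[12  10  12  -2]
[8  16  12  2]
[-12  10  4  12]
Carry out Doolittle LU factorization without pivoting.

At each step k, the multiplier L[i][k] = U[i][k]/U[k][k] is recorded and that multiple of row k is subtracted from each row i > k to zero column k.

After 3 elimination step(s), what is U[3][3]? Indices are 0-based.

Step 1: pivot at (0,0) is 4.
  row1 ← row1 − (3)·row0  ⇒  L[1][0]=3, U row1=(0, 4, 0, 1)
  row2 ← row2 − (2)·row0  ⇒  L[2][0]=2, U row2=(0, 12, 4, 4)
  row3 ← row3 − (-3)·row0  ⇒  L[3][0]=-3, U row3=(0, 16, 16, 9)
Step 2: pivot at (1,1) is 4.
  row2 ← row2 − (3)·row1  ⇒  L[2][1]=3, U row2=(0, 0, 4, 1)
  row3 ← row3 − (4)·row1  ⇒  L[3][1]=4, U row3=(0, 0, 16, 5)
Step 3: pivot at (2,2) is 4.
  row3 ← row3 − (4)·row2  ⇒  L[3][2]=4, U row3=(0, 0, 0, 1)

U[3][3] = 1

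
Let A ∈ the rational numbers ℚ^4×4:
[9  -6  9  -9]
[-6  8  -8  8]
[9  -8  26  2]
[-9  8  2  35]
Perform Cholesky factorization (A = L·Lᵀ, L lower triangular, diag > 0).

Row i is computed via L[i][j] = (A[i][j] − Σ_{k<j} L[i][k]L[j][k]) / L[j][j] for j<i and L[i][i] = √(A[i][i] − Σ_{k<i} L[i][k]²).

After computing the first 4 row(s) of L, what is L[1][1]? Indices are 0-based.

L[1][1] = 2

Step 1: L[0][0] = √(9) = 3.
  L[1][0] = (-6) / L[0][0] = -2.
Step 2: L[1][1] = √(4) = 2.
  L[2][0] = (9) / L[0][0] = 3.
  L[2][1] = (-2) / L[1][1] = -1.
Step 3: L[2][2] = √(16) = 4.
  L[3][0] = (-9) / L[0][0] = -3.
  L[3][1] = (2) / L[1][1] = 1.
  L[3][2] = (12) / L[2][2] = 3.
Step 4: L[3][3] = √(16) = 4.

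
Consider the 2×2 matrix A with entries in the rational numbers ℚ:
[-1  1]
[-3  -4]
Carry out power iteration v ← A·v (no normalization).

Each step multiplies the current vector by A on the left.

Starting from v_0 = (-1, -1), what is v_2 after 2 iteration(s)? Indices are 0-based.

v_0 = (-1, -1).
v_1 = A·v_0 = (0, 7).
v_2 = A·v_1 = (7, -28).

v_2 = (7, -28)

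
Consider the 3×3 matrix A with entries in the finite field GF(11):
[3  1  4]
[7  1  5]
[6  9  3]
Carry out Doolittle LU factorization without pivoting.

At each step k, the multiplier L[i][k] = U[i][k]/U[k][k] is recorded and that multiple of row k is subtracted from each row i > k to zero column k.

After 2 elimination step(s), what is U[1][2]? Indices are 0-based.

k=0: U[0][0]=3
  eliminate (1,0): mult=6, new row 1: (0, 6, 3); set L[1][0]=6
  eliminate (2,0): mult=2, new row 2: (0, 7, 6); set L[2][0]=2
k=1: U[1][1]=6
  eliminate (2,1): mult=3, new row 2: (0, 0, 8); set L[2][1]=3

U[1][2] = 3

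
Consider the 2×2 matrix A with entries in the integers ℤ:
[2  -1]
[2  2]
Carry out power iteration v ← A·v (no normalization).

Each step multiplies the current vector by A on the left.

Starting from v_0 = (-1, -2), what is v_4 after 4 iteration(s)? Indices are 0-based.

v_4 = (60, 24)

v_0 = (-1, -2).
v_1 = A·v_0 = (0, -6).
v_2 = A·v_1 = (6, -12).
v_3 = A·v_2 = (24, -12).
v_4 = A·v_3 = (60, 24).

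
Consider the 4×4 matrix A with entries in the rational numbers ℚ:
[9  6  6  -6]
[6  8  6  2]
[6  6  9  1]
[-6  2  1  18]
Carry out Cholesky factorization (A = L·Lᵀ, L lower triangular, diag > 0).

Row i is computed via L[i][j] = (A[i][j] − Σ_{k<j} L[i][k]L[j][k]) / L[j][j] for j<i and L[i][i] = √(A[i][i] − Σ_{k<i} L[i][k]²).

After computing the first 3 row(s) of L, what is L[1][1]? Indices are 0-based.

Step 1: L[0][0] = √(9) = 3.
  L[1][0] = (6) / L[0][0] = 2.
Step 2: L[1][1] = √(4) = 2.
  L[2][0] = (6) / L[0][0] = 2.
  L[2][1] = (2) / L[1][1] = 1.
Step 3: L[2][2] = √(4) = 2.

L[1][1] = 2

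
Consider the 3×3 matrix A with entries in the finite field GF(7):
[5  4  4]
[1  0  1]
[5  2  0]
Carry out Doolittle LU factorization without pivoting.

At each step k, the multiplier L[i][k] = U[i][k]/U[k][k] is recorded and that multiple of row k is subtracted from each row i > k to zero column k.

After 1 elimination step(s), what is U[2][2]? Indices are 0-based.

U[2][2] = 3

k=0: U[0][0]=5
  eliminate (1,0): mult=3, new row 1: (0, 2, 3); set L[1][0]=3
  eliminate (2,0): mult=1, new row 2: (0, 5, 3); set L[2][0]=1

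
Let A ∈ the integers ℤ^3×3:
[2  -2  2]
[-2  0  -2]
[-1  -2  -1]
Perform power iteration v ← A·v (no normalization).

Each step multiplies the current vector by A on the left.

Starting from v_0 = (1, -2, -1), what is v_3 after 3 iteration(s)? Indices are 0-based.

v_0 = (1, -2, -1).
v_1 = A·v_0 = (4, 0, 4).
v_2 = A·v_1 = (16, -16, -8).
v_3 = A·v_2 = (48, -16, 24).

v_3 = (48, -16, 24)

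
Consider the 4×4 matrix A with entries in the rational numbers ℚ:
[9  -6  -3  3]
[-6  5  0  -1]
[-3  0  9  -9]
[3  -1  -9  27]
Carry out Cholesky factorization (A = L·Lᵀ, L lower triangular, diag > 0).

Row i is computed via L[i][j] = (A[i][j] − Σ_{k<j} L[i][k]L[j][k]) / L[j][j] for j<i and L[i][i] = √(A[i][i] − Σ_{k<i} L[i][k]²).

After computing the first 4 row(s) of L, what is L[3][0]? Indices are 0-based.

Step 1: L[0][0] = √(9) = 3.
  L[1][0] = (-6) / L[0][0] = -2.
Step 2: L[1][1] = √(1) = 1.
  L[2][0] = (-3) / L[0][0] = -1.
  L[2][1] = (-2) / L[1][1] = -2.
Step 3: L[2][2] = √(4) = 2.
  L[3][0] = (3) / L[0][0] = 1.
  L[3][1] = (1) / L[1][1] = 1.
  L[3][2] = (-6) / L[2][2] = -3.
Step 4: L[3][3] = √(16) = 4.

L[3][0] = 1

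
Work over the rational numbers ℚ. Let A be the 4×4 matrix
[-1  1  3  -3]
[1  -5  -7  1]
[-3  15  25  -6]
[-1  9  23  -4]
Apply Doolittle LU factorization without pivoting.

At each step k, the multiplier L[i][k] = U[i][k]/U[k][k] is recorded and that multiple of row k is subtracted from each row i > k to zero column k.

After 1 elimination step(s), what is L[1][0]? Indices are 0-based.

L[1][0] = -1

[col 0] pivot -1
  R1 -= -1*R0 → (0, -4, -4, -2)  (L[1][0] := -1)
  R2 -= 3*R0 → (0, 12, 16, 3)  (L[2][0] := 3)
  R3 -= 1*R0 → (0, 8, 20, -1)  (L[3][0] := 1)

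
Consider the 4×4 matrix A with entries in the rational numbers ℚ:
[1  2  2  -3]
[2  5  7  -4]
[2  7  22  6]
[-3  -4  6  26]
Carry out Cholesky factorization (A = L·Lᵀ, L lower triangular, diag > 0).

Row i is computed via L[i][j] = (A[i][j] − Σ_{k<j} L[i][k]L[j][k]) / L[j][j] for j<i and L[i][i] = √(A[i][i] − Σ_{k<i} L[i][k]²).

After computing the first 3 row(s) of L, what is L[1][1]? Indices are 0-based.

Step 1: L[0][0] = √(1) = 1.
  L[1][0] = (2) / L[0][0] = 2.
Step 2: L[1][1] = √(1) = 1.
  L[2][0] = (2) / L[0][0] = 2.
  L[2][1] = (3) / L[1][1] = 3.
Step 3: L[2][2] = √(9) = 3.

L[1][1] = 1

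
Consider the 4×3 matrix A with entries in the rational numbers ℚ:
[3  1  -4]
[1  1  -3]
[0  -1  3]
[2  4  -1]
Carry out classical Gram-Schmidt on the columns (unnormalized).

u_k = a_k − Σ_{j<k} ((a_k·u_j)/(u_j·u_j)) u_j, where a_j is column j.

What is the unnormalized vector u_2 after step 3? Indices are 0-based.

Step 1: u_0 = a_0 = (3, 1, 0, 2).
Step 2: u_1 = a_1 − (6/7)·u_0 = (-11/7, 1/7, -1, 16/7).
Step 3: u_2 = a_2 − (-17/14)·u_0 − (4/61)·u_1 = (-31/122, -219/122, 187/61, 78/61).

u_2 = (-31/122, -219/122, 187/61, 78/61)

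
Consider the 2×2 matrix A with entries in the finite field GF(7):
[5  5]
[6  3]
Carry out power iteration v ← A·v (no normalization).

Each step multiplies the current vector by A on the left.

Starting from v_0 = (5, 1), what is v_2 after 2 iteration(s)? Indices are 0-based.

v_2 = (0, 6)

v_0 = (5, 1).
v_1 = A·v_0 = (2, 5).
v_2 = A·v_1 = (0, 6).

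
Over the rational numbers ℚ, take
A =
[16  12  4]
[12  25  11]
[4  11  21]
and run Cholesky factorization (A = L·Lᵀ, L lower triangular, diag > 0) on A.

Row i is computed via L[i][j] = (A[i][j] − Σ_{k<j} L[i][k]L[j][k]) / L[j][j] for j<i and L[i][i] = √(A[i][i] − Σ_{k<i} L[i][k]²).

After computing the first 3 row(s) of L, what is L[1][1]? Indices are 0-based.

L[1][1] = 4

Step 1: L[0][0] = √(16) = 4.
  L[1][0] = (12) / L[0][0] = 3.
Step 2: L[1][1] = √(16) = 4.
  L[2][0] = (4) / L[0][0] = 1.
  L[2][1] = (8) / L[1][1] = 2.
Step 3: L[2][2] = √(16) = 4.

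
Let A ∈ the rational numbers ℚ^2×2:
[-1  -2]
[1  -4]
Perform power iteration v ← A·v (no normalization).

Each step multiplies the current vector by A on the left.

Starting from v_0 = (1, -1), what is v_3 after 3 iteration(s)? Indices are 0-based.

v_3 = (49, 65)

v_0 = (1, -1).
v_1 = A·v_0 = (1, 5).
v_2 = A·v_1 = (-11, -19).
v_3 = A·v_2 = (49, 65).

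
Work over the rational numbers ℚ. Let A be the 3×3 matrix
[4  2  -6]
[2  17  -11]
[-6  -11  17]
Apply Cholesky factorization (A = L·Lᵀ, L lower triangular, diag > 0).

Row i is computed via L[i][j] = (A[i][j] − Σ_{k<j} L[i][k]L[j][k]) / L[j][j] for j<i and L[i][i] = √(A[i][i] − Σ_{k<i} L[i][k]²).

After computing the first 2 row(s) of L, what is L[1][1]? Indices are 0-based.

L[1][1] = 4

Step 1: L[0][0] = √(4) = 2.
  L[1][0] = (2) / L[0][0] = 1.
Step 2: L[1][1] = √(16) = 4.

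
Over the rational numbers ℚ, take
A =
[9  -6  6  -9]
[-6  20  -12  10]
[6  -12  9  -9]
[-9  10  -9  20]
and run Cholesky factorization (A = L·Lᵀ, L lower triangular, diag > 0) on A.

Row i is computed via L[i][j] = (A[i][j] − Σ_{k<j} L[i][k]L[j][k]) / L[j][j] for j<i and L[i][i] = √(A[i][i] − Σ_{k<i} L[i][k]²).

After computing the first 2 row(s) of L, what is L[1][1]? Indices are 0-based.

Step 1: L[0][0] = √(9) = 3.
  L[1][0] = (-6) / L[0][0] = -2.
Step 2: L[1][1] = √(16) = 4.

L[1][1] = 4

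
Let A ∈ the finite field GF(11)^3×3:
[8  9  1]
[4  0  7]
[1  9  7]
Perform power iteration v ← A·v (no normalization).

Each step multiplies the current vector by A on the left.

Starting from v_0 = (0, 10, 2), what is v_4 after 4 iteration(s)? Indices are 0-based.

v_0 = (0, 10, 2).
v_1 = A·v_0 = (4, 3, 5).
v_2 = A·v_1 = (9, 7, 0).
v_3 = A·v_2 = (3, 3, 6).
v_4 = A·v_3 = (2, 10, 6).

v_4 = (2, 10, 6)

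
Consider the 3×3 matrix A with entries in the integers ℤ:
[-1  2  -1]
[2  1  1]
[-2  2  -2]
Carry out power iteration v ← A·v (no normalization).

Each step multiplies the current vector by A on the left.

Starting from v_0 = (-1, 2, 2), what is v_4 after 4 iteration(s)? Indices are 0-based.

v_0 = (-1, 2, 2).
v_1 = A·v_0 = (3, 2, 2).
v_2 = A·v_1 = (-1, 10, -6).
v_3 = A·v_2 = (27, 2, 34).
v_4 = A·v_3 = (-57, 90, -118).

v_4 = (-57, 90, -118)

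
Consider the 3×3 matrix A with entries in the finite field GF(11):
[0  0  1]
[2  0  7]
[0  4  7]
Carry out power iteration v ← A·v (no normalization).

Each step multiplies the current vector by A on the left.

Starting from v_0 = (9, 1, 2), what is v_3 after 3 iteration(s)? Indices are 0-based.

v_3 = (1, 10, 10)

v_0 = (9, 1, 2).
v_1 = A·v_0 = (2, 10, 7).
v_2 = A·v_1 = (7, 9, 1).
v_3 = A·v_2 = (1, 10, 10).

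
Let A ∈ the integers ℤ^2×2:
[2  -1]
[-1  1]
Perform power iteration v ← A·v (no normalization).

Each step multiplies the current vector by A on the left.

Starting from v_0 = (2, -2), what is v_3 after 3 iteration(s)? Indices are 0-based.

v_0 = (2, -2).
v_1 = A·v_0 = (6, -4).
v_2 = A·v_1 = (16, -10).
v_3 = A·v_2 = (42, -26).

v_3 = (42, -26)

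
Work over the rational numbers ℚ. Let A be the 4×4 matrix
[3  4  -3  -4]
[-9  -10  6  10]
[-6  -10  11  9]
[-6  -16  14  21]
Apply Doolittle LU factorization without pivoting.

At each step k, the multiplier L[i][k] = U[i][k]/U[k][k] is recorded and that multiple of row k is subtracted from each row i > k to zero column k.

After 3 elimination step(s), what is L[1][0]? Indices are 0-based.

Step 1: pivot at (0,0) is 3.
  row1 ← row1 − (-3)·row0  ⇒  L[1][0]=-3, U row1=(0, 2, -3, -2)
  row2 ← row2 − (-2)·row0  ⇒  L[2][0]=-2, U row2=(0, -2, 5, 1)
  row3 ← row3 − (-2)·row0  ⇒  L[3][0]=-2, U row3=(0, -8, 8, 13)
Step 2: pivot at (1,1) is 2.
  row2 ← row2 − (-1)·row1  ⇒  L[2][1]=-1, U row2=(0, 0, 2, -1)
  row3 ← row3 − (-4)·row1  ⇒  L[3][1]=-4, U row3=(0, 0, -4, 5)
Step 3: pivot at (2,2) is 2.
  row3 ← row3 − (-2)·row2  ⇒  L[3][2]=-2, U row3=(0, 0, 0, 3)

L[1][0] = -3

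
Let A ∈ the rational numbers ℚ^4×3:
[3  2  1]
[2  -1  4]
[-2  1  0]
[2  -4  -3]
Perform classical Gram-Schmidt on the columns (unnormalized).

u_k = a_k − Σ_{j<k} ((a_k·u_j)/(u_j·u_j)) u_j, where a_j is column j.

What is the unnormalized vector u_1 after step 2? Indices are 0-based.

Step 1: u_0 = a_0 = (3, 2, -2, 2).
Step 2: u_1 = a_1 − (-2/7)·u_0 = (20/7, -3/7, 3/7, -24/7).

u_1 = (20/7, -3/7, 3/7, -24/7)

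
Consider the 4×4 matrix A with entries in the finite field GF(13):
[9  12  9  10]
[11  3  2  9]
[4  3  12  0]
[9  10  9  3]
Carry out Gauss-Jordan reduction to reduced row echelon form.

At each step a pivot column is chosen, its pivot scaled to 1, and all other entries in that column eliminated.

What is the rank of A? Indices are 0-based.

rank = 3

[1] R0 /= 9  ⇒  (1, 10, 1, 4)
     R1 -= 11·R0  ⇒  (0, 10, 4, 4)
     R2 -= 4·R0  ⇒  (0, 2, 8, 10)
     R3 -= 9·R0  ⇒  (0, 11, 0, 6)
[2] R1 /= 10  ⇒  (0, 1, 3, 3)
     R0 -= 10·R1  ⇒  (1, 0, 10, 0)
     R2 -= 2·R1  ⇒  (0, 0, 2, 4)
     R3 -= 11·R1  ⇒  (0, 0, 6, 12)
[3] R2 /= 2  ⇒  (0, 0, 1, 2)
     R0 -= 10·R2  ⇒  (1, 0, 0, 6)
     R1 -= 3·R2  ⇒  (0, 1, 0, 10)
     R3 -= 6·R2  ⇒  (0, 0, 0, 0)
column 3 empty below row 3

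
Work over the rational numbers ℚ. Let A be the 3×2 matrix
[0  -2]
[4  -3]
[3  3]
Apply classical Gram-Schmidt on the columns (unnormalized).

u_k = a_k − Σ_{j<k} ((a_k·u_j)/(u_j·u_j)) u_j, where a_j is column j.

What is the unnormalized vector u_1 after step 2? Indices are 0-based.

u_1 = (-2, -63/25, 84/25)

Step 1: u_0 = a_0 = (0, 4, 3).
Step 2: u_1 = a_1 − (-3/25)·u_0 = (-2, -63/25, 84/25).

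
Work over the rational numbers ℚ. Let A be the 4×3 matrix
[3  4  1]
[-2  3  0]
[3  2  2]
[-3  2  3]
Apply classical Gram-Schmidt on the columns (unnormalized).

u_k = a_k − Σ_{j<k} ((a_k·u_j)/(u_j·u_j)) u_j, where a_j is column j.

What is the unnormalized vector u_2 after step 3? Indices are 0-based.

u_2 = (-71/141, -70/47, 194/141, 263/141)

Step 1: u_0 = a_0 = (3, -2, 3, -3).
Step 2: u_1 = a_1 − (6/31)·u_0 = (106/31, 105/31, 44/31, 80/31).
Step 3: u_2 = a_2 − (0)·u_0 − (62/141)·u_1 = (-71/141, -70/47, 194/141, 263/141).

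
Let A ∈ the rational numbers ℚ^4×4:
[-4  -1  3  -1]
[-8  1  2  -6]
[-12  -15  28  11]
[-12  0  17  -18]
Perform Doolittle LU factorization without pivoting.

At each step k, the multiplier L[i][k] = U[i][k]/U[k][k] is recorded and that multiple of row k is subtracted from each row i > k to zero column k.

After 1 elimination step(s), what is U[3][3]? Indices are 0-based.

U[3][3] = -15

[col 0] pivot -4
  R1 -= 2*R0 → (0, 3, -4, -4)  (L[1][0] := 2)
  R2 -= 3*R0 → (0, -12, 19, 14)  (L[2][0] := 3)
  R3 -= 3*R0 → (0, 3, 8, -15)  (L[3][0] := 3)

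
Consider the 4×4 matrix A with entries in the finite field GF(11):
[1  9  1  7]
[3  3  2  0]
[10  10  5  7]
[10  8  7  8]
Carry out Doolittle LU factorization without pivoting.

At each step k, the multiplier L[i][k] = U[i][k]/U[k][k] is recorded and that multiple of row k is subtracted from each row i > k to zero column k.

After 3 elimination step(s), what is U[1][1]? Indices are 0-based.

k=0: U[0][0]=1
  eliminate (1,0): mult=3, new row 1: (0, 9, 10, 1); set L[1][0]=3
  eliminate (2,0): mult=10, new row 2: (0, 8, 6, 3); set L[2][0]=10
  eliminate (3,0): mult=10, new row 3: (0, 6, 8, 4); set L[3][0]=10
k=1: U[1][1]=9
  eliminate (2,1): mult=7, new row 2: (0, 0, 2, 7); set L[2][1]=7
  eliminate (3,1): mult=8, new row 3: (0, 0, 5, 7); set L[3][1]=8
k=2: U[2][2]=2
  eliminate (3,2): mult=8, new row 3: (0, 0, 0, 6); set L[3][2]=8

U[1][1] = 9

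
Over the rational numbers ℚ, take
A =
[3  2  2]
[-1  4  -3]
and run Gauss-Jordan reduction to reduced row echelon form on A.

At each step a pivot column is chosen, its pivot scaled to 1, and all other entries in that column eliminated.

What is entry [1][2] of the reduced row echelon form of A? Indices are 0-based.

pivot(0,0)=3: scale R0 → (1, 2/3, 2/3)
  clear (1,0): R1 −= (-1)R0 → (0, 14/3, -7/3)
pivot(1,1)=14/3: scale R1 → (0, 1, -1/2)
  clear (0,1): R0 −= (2/3)R1 → (1, 0, 1)

M[1][2] = -1/2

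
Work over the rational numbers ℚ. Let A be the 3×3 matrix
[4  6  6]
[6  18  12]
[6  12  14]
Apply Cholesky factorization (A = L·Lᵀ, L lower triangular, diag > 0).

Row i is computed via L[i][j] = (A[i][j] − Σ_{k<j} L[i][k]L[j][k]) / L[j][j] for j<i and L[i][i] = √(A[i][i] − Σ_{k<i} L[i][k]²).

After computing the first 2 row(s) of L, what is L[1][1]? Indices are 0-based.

L[1][1] = 3

Step 1: L[0][0] = √(4) = 2.
  L[1][0] = (6) / L[0][0] = 3.
Step 2: L[1][1] = √(9) = 3.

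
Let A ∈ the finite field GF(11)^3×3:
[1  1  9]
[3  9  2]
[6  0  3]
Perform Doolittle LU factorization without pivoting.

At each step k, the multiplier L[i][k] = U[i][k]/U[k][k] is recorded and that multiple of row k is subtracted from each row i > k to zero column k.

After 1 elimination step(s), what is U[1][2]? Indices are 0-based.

[col 0] pivot 1
  R1 -= 3*R0 → (0, 6, 8)  (L[1][0] := 3)
  R2 -= 6*R0 → (0, 5, 4)  (L[2][0] := 6)

U[1][2] = 8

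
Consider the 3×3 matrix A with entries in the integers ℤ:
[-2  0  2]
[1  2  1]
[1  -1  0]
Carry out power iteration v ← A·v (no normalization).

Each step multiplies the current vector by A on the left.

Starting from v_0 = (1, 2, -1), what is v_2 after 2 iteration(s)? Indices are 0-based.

v_0 = (1, 2, -1).
v_1 = A·v_0 = (-4, 4, -1).
v_2 = A·v_1 = (6, 3, -8).

v_2 = (6, 3, -8)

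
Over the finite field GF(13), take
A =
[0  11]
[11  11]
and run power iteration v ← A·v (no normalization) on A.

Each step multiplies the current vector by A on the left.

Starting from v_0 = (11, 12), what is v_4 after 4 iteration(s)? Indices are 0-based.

v_4 = (5, 6)

v_0 = (11, 12).
v_1 = A·v_0 = (2, 6).
v_2 = A·v_1 = (1, 10).
v_3 = A·v_2 = (6, 4).
v_4 = A·v_3 = (5, 6).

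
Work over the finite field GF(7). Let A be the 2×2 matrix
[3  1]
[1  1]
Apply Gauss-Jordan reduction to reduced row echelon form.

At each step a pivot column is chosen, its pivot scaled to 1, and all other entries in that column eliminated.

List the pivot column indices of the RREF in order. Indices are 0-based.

pivot columns: 0, 1

pivot(0,0)=3: scale R0 → (1, 5)
  clear (1,0): R1 −= (1)R0 → (0, 3)
pivot(1,1)=3: scale R1 → (0, 1)
  clear (0,1): R0 −= (5)R1 → (1, 0)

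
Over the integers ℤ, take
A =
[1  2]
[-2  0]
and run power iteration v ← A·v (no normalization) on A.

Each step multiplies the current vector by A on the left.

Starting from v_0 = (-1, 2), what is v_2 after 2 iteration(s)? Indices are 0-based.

v_0 = (-1, 2).
v_1 = A·v_0 = (3, 2).
v_2 = A·v_1 = (7, -6).

v_2 = (7, -6)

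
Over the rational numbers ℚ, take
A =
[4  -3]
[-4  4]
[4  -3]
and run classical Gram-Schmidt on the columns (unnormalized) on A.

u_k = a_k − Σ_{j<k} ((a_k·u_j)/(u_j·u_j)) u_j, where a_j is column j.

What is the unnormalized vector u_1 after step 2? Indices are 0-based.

Step 1: u_0 = a_0 = (4, -4, 4).
Step 2: u_1 = a_1 − (-5/6)·u_0 = (1/3, 2/3, 1/3).

u_1 = (1/3, 2/3, 1/3)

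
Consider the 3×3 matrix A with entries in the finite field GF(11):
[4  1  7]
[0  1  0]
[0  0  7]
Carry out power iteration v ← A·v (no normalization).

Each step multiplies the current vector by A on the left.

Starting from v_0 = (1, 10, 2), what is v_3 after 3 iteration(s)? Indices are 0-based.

v_0 = (1, 10, 2).
v_1 = A·v_0 = (6, 10, 3).
v_2 = A·v_1 = (0, 10, 10).
v_3 = A·v_2 = (3, 10, 4).

v_3 = (3, 10, 4)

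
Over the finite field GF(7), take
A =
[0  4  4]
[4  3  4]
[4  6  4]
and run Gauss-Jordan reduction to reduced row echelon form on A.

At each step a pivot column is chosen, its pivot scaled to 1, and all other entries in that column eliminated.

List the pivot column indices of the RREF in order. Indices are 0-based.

pivot columns: 0, 1, 2

pivot(0,0): swap R0↔R1
pivot(0,0)=4: scale R0 → (1, 6, 1)
  clear (2,0): R2 −= (4)R0 → (0, 3, 0)
pivot(1,1)=4: scale R1 → (0, 1, 1)
  clear (0,1): R0 −= (6)R1 → (1, 0, 2)
  clear (2,1): R2 −= (3)R1 → (0, 0, 4)
pivot(2,2)=4: scale R2 → (0, 0, 1)
  clear (0,2): R0 −= (2)R2 → (1, 0, 0)
  clear (1,2): R1 −= (1)R2 → (0, 1, 0)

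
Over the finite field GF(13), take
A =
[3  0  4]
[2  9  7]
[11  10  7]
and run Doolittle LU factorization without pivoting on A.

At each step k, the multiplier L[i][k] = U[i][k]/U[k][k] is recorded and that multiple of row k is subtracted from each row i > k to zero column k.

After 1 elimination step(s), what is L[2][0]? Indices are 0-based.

Step 1: pivot at (0,0) is 3.
  row1 ← row1 − (5)·row0  ⇒  L[1][0]=5, U row1=(0, 9, 0)
  row2 ← row2 − (8)·row0  ⇒  L[2][0]=8, U row2=(0, 10, 1)

L[2][0] = 8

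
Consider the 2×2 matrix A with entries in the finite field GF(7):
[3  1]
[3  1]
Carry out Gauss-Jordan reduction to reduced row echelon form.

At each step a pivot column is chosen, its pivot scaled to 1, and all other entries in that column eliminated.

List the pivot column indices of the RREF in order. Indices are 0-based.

step 1: normalize row 0 (÷3) = (1, 5)
  row 1: subtract 3×row0 = (0, 0)
skip col 1 (zero from row 1)

pivot columns: 0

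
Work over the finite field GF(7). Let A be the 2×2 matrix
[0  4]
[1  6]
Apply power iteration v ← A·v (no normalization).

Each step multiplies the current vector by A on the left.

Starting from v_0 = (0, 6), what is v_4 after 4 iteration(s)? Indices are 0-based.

v_4 = (1, 6)

v_0 = (0, 6).
v_1 = A·v_0 = (3, 1).
v_2 = A·v_1 = (4, 2).
v_3 = A·v_2 = (1, 2).
v_4 = A·v_3 = (1, 6).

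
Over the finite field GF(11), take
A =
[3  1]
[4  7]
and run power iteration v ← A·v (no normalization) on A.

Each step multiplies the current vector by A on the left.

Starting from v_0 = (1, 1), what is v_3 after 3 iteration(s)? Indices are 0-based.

v_0 = (1, 1).
v_1 = A·v_0 = (4, 0).
v_2 = A·v_1 = (1, 5).
v_3 = A·v_2 = (8, 6).

v_3 = (8, 6)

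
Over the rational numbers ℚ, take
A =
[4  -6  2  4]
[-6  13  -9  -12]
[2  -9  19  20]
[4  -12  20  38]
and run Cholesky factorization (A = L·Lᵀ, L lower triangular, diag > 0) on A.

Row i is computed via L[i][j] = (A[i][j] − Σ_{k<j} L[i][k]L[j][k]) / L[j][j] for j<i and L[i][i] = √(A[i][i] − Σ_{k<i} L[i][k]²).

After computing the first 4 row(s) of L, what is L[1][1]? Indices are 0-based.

L[1][1] = 2

Step 1: L[0][0] = √(4) = 2.
  L[1][0] = (-6) / L[0][0] = -3.
Step 2: L[1][1] = √(4) = 2.
  L[2][0] = (2) / L[0][0] = 1.
  L[2][1] = (-6) / L[1][1] = -3.
Step 3: L[2][2] = √(9) = 3.
  L[3][0] = (4) / L[0][0] = 2.
  L[3][1] = (-6) / L[1][1] = -3.
  L[3][2] = (9) / L[2][2] = 3.
Step 4: L[3][3] = √(16) = 4.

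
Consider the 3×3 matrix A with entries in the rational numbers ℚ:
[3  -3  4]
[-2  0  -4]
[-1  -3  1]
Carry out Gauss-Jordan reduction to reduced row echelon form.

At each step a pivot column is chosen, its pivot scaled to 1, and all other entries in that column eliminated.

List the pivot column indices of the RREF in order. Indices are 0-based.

pivot columns: 0, 1, 2

[1] R0 /= 3  ⇒  (1, -1, 4/3)
     R1 -= -2·R0  ⇒  (0, -2, -4/3)
     R2 -= -1·R0  ⇒  (0, -4, 7/3)
[2] R1 /= -2  ⇒  (0, 1, 2/3)
     R0 -= -1·R1  ⇒  (1, 0, 2)
     R2 -= -4·R1  ⇒  (0, 0, 5)
[3] R2 /= 5  ⇒  (0, 0, 1)
     R0 -= 2·R2  ⇒  (1, 0, 0)
     R1 -= 2/3·R2  ⇒  (0, 1, 0)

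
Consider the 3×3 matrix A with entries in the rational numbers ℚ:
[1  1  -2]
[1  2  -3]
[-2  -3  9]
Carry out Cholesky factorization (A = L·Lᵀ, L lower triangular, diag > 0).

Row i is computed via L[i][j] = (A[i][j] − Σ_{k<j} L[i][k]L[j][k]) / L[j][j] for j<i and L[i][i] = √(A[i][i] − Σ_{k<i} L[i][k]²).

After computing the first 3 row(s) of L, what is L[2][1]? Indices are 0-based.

L[2][1] = -1

Step 1: L[0][0] = √(1) = 1.
  L[1][0] = (1) / L[0][0] = 1.
Step 2: L[1][1] = √(1) = 1.
  L[2][0] = (-2) / L[0][0] = -2.
  L[2][1] = (-1) / L[1][1] = -1.
Step 3: L[2][2] = √(4) = 2.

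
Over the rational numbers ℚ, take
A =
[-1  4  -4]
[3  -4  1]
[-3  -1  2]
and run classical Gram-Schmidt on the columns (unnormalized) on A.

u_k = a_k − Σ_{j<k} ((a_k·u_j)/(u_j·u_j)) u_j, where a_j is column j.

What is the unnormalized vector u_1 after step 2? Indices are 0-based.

u_1 = (63/19, -37/19, -58/19)

Step 1: u_0 = a_0 = (-1, 3, -3).
Step 2: u_1 = a_1 − (-13/19)·u_0 = (63/19, -37/19, -58/19).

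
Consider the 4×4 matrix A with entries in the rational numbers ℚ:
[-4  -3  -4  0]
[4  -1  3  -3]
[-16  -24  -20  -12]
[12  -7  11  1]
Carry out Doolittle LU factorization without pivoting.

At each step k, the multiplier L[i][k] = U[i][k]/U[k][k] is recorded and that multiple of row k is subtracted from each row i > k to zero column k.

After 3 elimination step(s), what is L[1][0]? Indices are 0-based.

k=0: U[0][0]=-4
  eliminate (1,0): mult=-1, new row 1: (0, -4, -1, -3); set L[1][0]=-1
  eliminate (2,0): mult=4, new row 2: (0, -12, -4, -12); set L[2][0]=4
  eliminate (3,0): mult=-3, new row 3: (0, -16, -1, 1); set L[3][0]=-3
k=1: U[1][1]=-4
  eliminate (2,1): mult=3, new row 2: (0, 0, -1, -3); set L[2][1]=3
  eliminate (3,1): mult=4, new row 3: (0, 0, 3, 13); set L[3][1]=4
k=2: U[2][2]=-1
  eliminate (3,2): mult=-3, new row 3: (0, 0, 0, 4); set L[3][2]=-3

L[1][0] = -1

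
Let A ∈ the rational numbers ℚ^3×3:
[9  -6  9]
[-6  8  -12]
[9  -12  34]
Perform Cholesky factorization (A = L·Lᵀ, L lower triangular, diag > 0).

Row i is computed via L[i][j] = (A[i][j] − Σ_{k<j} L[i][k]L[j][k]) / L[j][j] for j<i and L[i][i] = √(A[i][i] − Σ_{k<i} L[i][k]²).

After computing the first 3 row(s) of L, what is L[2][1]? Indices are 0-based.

Step 1: L[0][0] = √(9) = 3.
  L[1][0] = (-6) / L[0][0] = -2.
Step 2: L[1][1] = √(4) = 2.
  L[2][0] = (9) / L[0][0] = 3.
  L[2][1] = (-6) / L[1][1] = -3.
Step 3: L[2][2] = √(16) = 4.

L[2][1] = -3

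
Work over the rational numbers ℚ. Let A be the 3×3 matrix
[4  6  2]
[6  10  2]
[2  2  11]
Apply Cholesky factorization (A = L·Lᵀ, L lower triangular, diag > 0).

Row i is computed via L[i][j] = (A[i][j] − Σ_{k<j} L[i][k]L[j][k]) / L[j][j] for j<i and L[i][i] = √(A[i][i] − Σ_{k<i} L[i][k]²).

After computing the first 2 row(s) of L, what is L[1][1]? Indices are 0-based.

Step 1: L[0][0] = √(4) = 2.
  L[1][0] = (6) / L[0][0] = 3.
Step 2: L[1][1] = √(1) = 1.

L[1][1] = 1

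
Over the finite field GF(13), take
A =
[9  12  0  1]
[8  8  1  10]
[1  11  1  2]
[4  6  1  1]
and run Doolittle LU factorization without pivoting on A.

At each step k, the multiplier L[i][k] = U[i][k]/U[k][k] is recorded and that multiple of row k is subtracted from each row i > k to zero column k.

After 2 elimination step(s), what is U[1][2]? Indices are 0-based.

U[1][2] = 1

k=0: U[0][0]=9
  eliminate (1,0): mult=11, new row 1: (0, 6, 1, 12); set L[1][0]=11
  eliminate (2,0): mult=3, new row 2: (0, 1, 1, 12); set L[2][0]=3
  eliminate (3,0): mult=12, new row 3: (0, 5, 1, 2); set L[3][0]=12
k=1: U[1][1]=6
  eliminate (2,1): mult=11, new row 2: (0, 0, 3, 10); set L[2][1]=11
  eliminate (3,1): mult=3, new row 3: (0, 0, 11, 5); set L[3][1]=3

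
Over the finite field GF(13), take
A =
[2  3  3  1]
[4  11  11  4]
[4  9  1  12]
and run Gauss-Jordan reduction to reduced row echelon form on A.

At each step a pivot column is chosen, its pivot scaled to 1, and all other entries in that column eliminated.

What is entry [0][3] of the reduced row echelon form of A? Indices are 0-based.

M[0][3] = 9

pivot(0,0)=2: scale R0 → (1, 8, 8, 7)
  clear (1,0): R1 −= (4)R0 → (0, 5, 5, 2)
  clear (2,0): R2 −= (4)R0 → (0, 3, 8, 10)
pivot(1,1)=5: scale R1 → (0, 1, 1, 3)
  clear (0,1): R0 −= (8)R1 → (1, 0, 0, 9)
  clear (2,1): R2 −= (3)R1 → (0, 0, 5, 1)
pivot(2,2)=5: scale R2 → (0, 0, 1, 8)
  clear (1,2): R1 −= (1)R2 → (0, 1, 0, 8)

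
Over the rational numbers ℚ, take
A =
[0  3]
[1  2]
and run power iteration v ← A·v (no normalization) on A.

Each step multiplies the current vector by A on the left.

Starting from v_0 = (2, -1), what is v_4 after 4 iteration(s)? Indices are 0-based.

v_0 = (2, -1).
v_1 = A·v_0 = (-3, 0).
v_2 = A·v_1 = (0, -3).
v_3 = A·v_2 = (-9, -6).
v_4 = A·v_3 = (-18, -21).

v_4 = (-18, -21)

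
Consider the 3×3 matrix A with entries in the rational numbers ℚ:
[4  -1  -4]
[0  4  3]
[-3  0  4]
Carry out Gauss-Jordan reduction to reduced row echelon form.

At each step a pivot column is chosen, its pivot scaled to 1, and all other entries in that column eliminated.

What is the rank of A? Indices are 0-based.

[1] R0 /= 4  ⇒  (1, -1/4, -1)
     R2 -= -3·R0  ⇒  (0, -3/4, 1)
[2] R1 /= 4  ⇒  (0, 1, 3/4)
     R0 -= -1/4·R1  ⇒  (1, 0, -13/16)
     R2 -= -3/4·R1  ⇒  (0, 0, 25/16)
[3] R2 /= 25/16  ⇒  (0, 0, 1)
     R0 -= -13/16·R2  ⇒  (1, 0, 0)
     R1 -= 3/4·R2  ⇒  (0, 1, 0)

rank = 3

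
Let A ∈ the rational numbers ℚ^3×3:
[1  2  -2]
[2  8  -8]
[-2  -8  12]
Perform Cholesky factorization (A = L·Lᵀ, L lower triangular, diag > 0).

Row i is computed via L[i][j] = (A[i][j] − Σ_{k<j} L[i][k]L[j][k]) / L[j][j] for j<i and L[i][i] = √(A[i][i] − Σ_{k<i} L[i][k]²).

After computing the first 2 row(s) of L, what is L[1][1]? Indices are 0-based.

L[1][1] = 2

Step 1: L[0][0] = √(1) = 1.
  L[1][0] = (2) / L[0][0] = 2.
Step 2: L[1][1] = √(4) = 2.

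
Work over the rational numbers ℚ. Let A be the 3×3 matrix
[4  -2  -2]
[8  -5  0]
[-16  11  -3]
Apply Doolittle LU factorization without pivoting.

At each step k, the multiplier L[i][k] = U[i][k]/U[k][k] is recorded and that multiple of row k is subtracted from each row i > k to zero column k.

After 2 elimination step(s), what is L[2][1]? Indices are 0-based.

L[2][1] = -3

k=0: U[0][0]=4
  eliminate (1,0): mult=2, new row 1: (0, -1, 4); set L[1][0]=2
  eliminate (2,0): mult=-4, new row 2: (0, 3, -11); set L[2][0]=-4
k=1: U[1][1]=-1
  eliminate (2,1): mult=-3, new row 2: (0, 0, 1); set L[2][1]=-3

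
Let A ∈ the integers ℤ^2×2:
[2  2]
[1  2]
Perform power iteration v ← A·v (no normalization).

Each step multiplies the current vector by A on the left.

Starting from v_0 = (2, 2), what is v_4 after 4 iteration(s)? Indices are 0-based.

v_0 = (2, 2).
v_1 = A·v_0 = (8, 6).
v_2 = A·v_1 = (28, 20).
v_3 = A·v_2 = (96, 68).
v_4 = A·v_3 = (328, 232).

v_4 = (328, 232)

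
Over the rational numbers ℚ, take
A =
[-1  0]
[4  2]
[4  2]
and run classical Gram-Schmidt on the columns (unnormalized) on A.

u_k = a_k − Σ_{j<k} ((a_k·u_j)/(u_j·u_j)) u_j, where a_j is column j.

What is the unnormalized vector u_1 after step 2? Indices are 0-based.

u_1 = (16/33, 2/33, 2/33)

Step 1: u_0 = a_0 = (-1, 4, 4).
Step 2: u_1 = a_1 − (16/33)·u_0 = (16/33, 2/33, 2/33).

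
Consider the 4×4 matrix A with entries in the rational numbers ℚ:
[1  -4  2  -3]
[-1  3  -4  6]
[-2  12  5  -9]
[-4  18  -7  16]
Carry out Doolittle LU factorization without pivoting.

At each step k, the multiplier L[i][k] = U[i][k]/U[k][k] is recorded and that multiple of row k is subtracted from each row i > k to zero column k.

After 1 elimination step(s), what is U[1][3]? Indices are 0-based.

[col 0] pivot 1
  R1 -= -1*R0 → (0, -1, -2, 3)  (L[1][0] := -1)
  R2 -= -2*R0 → (0, 4, 9, -15)  (L[2][0] := -2)
  R3 -= -4*R0 → (0, 2, 1, 4)  (L[3][0] := -4)

U[1][3] = 3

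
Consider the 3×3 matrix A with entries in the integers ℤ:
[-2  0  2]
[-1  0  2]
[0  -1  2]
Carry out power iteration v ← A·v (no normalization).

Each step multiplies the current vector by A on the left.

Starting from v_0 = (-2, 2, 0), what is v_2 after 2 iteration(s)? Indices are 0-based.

v_0 = (-2, 2, 0).
v_1 = A·v_0 = (4, 2, -2).
v_2 = A·v_1 = (-12, -8, -6).

v_2 = (-12, -8, -6)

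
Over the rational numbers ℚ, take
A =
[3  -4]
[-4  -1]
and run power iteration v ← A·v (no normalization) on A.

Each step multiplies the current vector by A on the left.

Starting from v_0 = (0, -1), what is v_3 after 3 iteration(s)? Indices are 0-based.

v_3 = (92, -15)

v_0 = (0, -1).
v_1 = A·v_0 = (4, 1).
v_2 = A·v_1 = (8, -17).
v_3 = A·v_2 = (92, -15).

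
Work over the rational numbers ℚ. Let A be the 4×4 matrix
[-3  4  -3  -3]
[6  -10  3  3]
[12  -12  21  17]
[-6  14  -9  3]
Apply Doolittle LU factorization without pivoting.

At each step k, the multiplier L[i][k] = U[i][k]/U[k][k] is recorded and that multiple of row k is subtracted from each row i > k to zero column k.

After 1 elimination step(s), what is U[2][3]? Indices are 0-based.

Step 1: pivot at (0,0) is -3.
  row1 ← row1 − (-2)·row0  ⇒  L[1][0]=-2, U row1=(0, -2, -3, -3)
  row2 ← row2 − (-4)·row0  ⇒  L[2][0]=-4, U row2=(0, 4, 9, 5)
  row3 ← row3 − (2)·row0  ⇒  L[3][0]=2, U row3=(0, 6, -3, 9)

U[2][3] = 5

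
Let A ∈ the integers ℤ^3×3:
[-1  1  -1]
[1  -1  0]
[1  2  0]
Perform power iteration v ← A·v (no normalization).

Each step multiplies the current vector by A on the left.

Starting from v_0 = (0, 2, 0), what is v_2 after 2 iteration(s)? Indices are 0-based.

v_0 = (0, 2, 0).
v_1 = A·v_0 = (2, -2, 4).
v_2 = A·v_1 = (-8, 4, -2).

v_2 = (-8, 4, -2)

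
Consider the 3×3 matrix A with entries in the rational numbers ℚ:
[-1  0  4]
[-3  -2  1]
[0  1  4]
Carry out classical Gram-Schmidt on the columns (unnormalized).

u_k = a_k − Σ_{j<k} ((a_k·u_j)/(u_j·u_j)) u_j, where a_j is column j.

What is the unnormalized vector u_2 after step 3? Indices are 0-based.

Step 1: u_0 = a_0 = (-1, -3, 0).
Step 2: u_1 = a_1 − (3/5)·u_0 = (3/5, -1/5, 1).
Step 3: u_2 = a_2 − (-7/10)·u_0 − (31/7)·u_1 = (9/14, -3/14, -3/7).

u_2 = (9/14, -3/14, -3/7)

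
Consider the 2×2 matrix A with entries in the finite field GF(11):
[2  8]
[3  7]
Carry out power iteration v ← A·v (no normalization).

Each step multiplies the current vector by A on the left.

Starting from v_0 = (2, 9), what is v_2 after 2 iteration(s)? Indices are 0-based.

v_2 = (0, 7)

v_0 = (2, 9).
v_1 = A·v_0 = (10, 3).
v_2 = A·v_1 = (0, 7).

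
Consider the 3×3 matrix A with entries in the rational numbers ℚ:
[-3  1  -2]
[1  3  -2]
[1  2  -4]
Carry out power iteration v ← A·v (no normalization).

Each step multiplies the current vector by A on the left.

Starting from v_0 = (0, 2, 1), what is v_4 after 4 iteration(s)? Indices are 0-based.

v_4 = (80, 64, 48)

v_0 = (0, 2, 1).
v_1 = A·v_0 = (0, 4, 0).
v_2 = A·v_1 = (4, 12, 8).
v_3 = A·v_2 = (-16, 24, -4).
v_4 = A·v_3 = (80, 64, 48).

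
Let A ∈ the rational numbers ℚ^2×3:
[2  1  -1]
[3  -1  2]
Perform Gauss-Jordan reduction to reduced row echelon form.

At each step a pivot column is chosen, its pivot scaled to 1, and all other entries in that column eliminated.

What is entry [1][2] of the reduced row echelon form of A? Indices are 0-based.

pivot(0,0)=2: scale R0 → (1, 1/2, -1/2)
  clear (1,0): R1 −= (3)R0 → (0, -5/2, 7/2)
pivot(1,1)=-5/2: scale R1 → (0, 1, -7/5)
  clear (0,1): R0 −= (1/2)R1 → (1, 0, 1/5)

M[1][2] = -7/5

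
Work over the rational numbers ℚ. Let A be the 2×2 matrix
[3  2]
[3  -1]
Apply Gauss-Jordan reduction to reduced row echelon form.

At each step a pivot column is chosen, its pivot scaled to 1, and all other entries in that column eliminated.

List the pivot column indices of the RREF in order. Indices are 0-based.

pivot(0,0)=3: scale R0 → (1, 2/3)
  clear (1,0): R1 −= (3)R0 → (0, -3)
pivot(1,1)=-3: scale R1 → (0, 1)
  clear (0,1): R0 −= (2/3)R1 → (1, 0)

pivot columns: 0, 1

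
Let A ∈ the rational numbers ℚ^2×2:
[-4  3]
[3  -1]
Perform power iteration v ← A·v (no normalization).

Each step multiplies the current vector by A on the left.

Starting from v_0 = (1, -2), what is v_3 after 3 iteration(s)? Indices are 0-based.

v_0 = (1, -2).
v_1 = A·v_0 = (-10, 5).
v_2 = A·v_1 = (55, -35).
v_3 = A·v_2 = (-325, 200).

v_3 = (-325, 200)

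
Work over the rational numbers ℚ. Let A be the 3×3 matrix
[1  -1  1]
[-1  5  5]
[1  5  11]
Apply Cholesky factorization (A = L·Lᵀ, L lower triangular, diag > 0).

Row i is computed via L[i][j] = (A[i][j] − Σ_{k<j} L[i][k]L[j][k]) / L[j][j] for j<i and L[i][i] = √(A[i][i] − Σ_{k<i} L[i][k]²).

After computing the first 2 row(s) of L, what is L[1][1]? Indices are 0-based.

Step 1: L[0][0] = √(1) = 1.
  L[1][0] = (-1) / L[0][0] = -1.
Step 2: L[1][1] = √(4) = 2.

L[1][1] = 2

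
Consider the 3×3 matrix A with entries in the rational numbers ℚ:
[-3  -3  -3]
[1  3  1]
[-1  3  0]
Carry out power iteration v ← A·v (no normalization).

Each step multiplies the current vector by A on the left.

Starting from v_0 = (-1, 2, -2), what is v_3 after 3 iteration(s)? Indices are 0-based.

v_3 = (42, 24, 96)

v_0 = (-1, 2, -2).
v_1 = A·v_0 = (3, 3, 7).
v_2 = A·v_1 = (-39, 19, 6).
v_3 = A·v_2 = (42, 24, 96).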